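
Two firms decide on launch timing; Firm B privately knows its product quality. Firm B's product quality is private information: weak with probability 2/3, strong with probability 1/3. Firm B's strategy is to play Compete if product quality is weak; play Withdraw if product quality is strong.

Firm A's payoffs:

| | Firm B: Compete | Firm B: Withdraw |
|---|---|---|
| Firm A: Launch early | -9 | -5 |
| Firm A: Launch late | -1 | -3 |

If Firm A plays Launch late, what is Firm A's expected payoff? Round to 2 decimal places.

-1.67

Take the expectation over Firm B's product quality, weighting each type's action by its prior probability.
E[Launch late] = 2/3·(-1) + 1/3·(-3) = (-2/3) + (-1) = -5/3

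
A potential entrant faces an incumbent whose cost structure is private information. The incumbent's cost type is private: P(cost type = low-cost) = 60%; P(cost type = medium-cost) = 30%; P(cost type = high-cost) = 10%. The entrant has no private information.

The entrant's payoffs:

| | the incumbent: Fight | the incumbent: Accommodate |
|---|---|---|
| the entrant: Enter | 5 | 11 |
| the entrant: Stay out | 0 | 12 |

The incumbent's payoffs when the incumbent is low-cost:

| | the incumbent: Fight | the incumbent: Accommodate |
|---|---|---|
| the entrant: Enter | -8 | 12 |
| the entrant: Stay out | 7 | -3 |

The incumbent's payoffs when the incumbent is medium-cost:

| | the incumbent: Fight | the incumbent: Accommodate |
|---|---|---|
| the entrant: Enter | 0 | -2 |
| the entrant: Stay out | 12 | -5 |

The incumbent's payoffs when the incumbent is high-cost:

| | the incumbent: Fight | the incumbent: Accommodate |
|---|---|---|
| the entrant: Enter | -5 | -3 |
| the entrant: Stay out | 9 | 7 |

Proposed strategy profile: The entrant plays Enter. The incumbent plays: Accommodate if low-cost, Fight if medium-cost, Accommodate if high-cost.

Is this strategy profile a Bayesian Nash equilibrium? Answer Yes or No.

Yes

A profile is a BNE iff every type of every player is best-responding given beliefs about the other side.
The entrant plays Enter: E[Enter] = 0.6·(11) + 0.3·(5) + 0.1·(11) = 9.2; E[Stay out] = 8.4. Best-responding. ✓
The incumbent (cost type low-cost), facing Enter: Fight gives -8, Accommodate gives 12. Proposed Accommodate is best. ✓
The incumbent (cost type medium-cost), facing Enter: Fight gives 0, Accommodate gives -2. Proposed Fight is best. ✓
The incumbent (cost type high-cost), facing Enter: Fight gives -5, Accommodate gives -3. Proposed Accommodate is best. ✓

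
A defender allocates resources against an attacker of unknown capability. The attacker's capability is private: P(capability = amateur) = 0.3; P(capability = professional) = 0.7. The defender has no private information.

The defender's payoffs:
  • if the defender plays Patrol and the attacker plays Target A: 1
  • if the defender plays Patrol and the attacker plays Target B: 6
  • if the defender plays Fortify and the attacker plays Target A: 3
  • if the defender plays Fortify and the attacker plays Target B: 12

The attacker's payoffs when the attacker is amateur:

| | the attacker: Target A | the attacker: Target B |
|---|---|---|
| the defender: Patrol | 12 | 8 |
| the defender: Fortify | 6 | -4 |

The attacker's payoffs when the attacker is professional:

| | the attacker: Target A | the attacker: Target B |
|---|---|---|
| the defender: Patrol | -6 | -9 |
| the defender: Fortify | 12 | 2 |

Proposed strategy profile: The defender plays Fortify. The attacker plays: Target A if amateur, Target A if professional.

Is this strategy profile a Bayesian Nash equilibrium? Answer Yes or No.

The defender plays Fortify: E[Fortify] = 0.3·(3) + 0.7·(3) = 3; E[Patrol] = 1. Best-responding. ✓
The attacker (capability amateur), facing Fortify: Target A gives 6, Target B gives -4. Proposed Target A is best. ✓
The attacker (capability professional), facing Fortify: Target A gives 12, Target B gives 2. Proposed Target A is best. ✓

Yes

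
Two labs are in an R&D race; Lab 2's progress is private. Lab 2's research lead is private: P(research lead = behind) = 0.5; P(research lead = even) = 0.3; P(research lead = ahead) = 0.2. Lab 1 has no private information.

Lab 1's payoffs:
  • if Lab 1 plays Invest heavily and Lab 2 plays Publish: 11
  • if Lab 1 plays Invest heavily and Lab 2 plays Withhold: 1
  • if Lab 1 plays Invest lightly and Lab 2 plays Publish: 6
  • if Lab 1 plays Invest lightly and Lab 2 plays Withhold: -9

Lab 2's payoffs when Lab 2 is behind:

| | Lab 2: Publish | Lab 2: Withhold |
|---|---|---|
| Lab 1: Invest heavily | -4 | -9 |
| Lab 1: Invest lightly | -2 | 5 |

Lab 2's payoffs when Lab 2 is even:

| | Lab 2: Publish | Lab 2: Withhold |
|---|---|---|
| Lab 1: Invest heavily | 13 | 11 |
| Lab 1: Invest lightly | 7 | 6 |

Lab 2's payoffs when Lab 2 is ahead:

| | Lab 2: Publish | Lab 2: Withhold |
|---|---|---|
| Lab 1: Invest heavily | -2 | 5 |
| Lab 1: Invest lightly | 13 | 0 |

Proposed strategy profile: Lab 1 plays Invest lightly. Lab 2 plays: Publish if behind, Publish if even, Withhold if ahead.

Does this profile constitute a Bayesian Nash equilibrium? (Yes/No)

A profile is a BNE iff every type of every player is best-responding given beliefs about the other side.
Lab 1 plays Invest lightly: E[Invest lightly] = 0.5·(6) + 0.3·(6) + 0.2·(-9) = 3; E[Invest heavily] = 9. Not best-responding. ✗
Lab 2 (research lead behind), facing Invest lightly: Publish gives -2, Withhold gives 5. Proposed Publish is not best — profitable deviation exists. ✗
Lab 2 (research lead even), facing Invest lightly: Publish gives 7, Withhold gives 6. Proposed Publish is best. ✓
Lab 2 (research lead ahead), facing Invest lightly: Publish gives 13, Withhold gives 0. Proposed Withhold is not best — profitable deviation exists. ✗

No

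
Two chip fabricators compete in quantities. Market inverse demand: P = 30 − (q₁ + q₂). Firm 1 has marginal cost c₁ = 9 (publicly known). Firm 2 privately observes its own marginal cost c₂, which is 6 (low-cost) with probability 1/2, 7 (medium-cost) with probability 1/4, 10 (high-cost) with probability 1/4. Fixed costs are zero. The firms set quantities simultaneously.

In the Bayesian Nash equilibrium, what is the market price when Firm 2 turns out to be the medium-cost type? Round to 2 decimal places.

15.29

Type-c best response for Firm 2: q₂(c) = (30 − c)/2 − q₁/2.
Firm 1 maximizes expected profit; its first-order condition is 30 − 2q₁ − E[q₂] − 9 = 0.
Substituting E[q₂] and solving: E[c₂] = 7.25, so q₁ = (30 − 2·9 + 7.25)/3 = 6.41667.
q₂(medium-cost) = 8.29167, so P = 30 − (6.41667 + 8.29167) = 15.2917.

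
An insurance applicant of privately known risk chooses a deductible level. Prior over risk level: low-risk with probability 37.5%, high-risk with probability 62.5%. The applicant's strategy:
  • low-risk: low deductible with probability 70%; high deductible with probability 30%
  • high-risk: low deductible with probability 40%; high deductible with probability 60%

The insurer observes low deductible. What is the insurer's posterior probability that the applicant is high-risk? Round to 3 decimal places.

0.488

P(low deductible) = 0.375·0.7 + 0.625·0.4 = 0.5125
P(high-risk | low deductible) = (0.625·0.4) / 0.5125 = 0.25 / 0.5125 = 0.487805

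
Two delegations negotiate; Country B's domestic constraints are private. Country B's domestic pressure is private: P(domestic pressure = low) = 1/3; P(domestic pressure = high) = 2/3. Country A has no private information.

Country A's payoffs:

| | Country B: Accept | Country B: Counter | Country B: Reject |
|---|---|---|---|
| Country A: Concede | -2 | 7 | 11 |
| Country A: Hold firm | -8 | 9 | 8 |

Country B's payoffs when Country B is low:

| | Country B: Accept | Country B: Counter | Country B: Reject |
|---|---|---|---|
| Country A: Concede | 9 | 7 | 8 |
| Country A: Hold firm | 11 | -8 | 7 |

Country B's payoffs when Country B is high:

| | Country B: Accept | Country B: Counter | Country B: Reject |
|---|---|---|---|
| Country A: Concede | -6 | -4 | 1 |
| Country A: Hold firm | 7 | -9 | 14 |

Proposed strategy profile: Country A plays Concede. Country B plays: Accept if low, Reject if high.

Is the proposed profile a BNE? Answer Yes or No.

Country A plays Concede: E[Concede] = 1/3·(-2) + 2/3·(11) = 20/3; E[Hold firm] = 8/3. Best-responding. ✓
Country B (domestic pressure low), facing Concede: Accept gives 9, Counter gives 7, Reject gives 8. Proposed Accept is best. ✓
Country B (domestic pressure high), facing Concede: Accept gives -6, Counter gives -4, Reject gives 1. Proposed Reject is best. ✓

Yes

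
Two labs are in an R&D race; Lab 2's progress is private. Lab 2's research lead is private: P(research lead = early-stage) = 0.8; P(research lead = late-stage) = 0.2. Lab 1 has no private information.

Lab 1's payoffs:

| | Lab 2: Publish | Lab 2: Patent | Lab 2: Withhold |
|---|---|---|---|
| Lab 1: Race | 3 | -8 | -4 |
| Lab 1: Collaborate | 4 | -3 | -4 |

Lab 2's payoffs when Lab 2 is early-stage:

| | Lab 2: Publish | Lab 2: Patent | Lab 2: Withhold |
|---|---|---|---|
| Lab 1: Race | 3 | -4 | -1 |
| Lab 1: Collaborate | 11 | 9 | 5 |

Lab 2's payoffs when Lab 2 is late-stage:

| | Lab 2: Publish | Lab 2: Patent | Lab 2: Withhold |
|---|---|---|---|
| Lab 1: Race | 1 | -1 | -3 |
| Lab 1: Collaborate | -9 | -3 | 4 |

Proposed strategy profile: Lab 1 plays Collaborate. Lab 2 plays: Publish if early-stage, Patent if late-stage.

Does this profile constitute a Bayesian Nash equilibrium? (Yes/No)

No

Lab 1 plays Collaborate: E[Collaborate] = 0.8·(4) + 0.2·(-3) = 2.6; E[Race] = 0.8. Best-responding. ✓
Lab 2 (research lead early-stage), facing Collaborate: Publish gives 11, Patent gives 9, Withhold gives 5. Proposed Publish is best. ✓
Lab 2 (research lead late-stage), facing Collaborate: Publish gives -9, Patent gives -3, Withhold gives 4. Proposed Patent is not best — profitable deviation exists. ✗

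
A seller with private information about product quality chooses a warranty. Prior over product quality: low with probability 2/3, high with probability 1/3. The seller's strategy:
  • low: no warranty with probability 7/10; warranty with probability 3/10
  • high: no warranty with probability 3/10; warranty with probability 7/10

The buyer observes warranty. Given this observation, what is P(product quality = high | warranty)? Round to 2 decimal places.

0.54

Apply Bayes' rule using the sender's strategy as the likelihood.
P(warranty) = (2/3)·(3/10) + (1/3)·(7/10) = 13/30
P(high | warranty) = ((1/3)·(7/10)) / (13/30) = (7/30) / (13/30) = 7/13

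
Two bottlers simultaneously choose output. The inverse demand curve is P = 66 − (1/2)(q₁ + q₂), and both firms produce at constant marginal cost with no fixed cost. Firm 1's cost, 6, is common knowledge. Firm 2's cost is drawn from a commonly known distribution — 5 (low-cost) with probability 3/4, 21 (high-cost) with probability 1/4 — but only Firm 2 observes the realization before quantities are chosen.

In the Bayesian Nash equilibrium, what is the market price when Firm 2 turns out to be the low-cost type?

25

Type-c best response for Firm 2: q₂(c) = (66 − c) − q₁/2.
Firm 1 maximizes expected profit; its first-order condition is 66 − q₁ − (1/2)E[q₂] − 6 = 0.
Substituting E[q₂] and solving: E[c₂] = 9, so q₁ = (66 − 2·6 + 9)/(3/2) = 42.
q₂(low-cost) = 40, so P = 66 − (1/2)·(42 + 40) = 25.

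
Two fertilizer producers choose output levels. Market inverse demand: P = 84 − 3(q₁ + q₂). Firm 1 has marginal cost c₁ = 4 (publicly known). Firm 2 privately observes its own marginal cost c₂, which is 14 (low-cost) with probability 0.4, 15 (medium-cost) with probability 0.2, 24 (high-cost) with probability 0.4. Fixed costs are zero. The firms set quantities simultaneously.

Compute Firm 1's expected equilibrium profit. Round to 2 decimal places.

Type-c best response for Firm 2: q₂(c) = (84 − c)/6 − q₁/2.
Firm 1 maximizes expected profit; its first-order condition is 84 − 6q₁ − 3E[q₂] − 4 = 0.
Substituting E[q₂] and solving: E[c₂] = 18.2, so q₁ = (84 − 2·4 + 18.2)/9 = 10.4667.
E[P] = 84 − 3·(q₁ + E[q₂]) = 35.4; Firm 1's expected profit = (E[P] − 4)·q₁ = (35.4 − 4)·10.4667 = 328.653.

328.65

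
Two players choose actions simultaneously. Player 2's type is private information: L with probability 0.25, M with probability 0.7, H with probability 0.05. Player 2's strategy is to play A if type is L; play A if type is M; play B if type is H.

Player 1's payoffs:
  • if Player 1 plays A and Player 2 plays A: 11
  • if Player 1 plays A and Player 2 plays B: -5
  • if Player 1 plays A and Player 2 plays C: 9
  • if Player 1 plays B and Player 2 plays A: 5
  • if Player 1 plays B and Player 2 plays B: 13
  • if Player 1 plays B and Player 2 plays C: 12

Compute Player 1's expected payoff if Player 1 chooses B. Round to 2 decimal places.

5.40

Take the expectation over Player 2's type, weighting each type's action by its prior probability.
E[B] = 0.25·5 + 0.7·5 + 0.05·13 = 1.25 + 3.5 + 0.65 = 5.4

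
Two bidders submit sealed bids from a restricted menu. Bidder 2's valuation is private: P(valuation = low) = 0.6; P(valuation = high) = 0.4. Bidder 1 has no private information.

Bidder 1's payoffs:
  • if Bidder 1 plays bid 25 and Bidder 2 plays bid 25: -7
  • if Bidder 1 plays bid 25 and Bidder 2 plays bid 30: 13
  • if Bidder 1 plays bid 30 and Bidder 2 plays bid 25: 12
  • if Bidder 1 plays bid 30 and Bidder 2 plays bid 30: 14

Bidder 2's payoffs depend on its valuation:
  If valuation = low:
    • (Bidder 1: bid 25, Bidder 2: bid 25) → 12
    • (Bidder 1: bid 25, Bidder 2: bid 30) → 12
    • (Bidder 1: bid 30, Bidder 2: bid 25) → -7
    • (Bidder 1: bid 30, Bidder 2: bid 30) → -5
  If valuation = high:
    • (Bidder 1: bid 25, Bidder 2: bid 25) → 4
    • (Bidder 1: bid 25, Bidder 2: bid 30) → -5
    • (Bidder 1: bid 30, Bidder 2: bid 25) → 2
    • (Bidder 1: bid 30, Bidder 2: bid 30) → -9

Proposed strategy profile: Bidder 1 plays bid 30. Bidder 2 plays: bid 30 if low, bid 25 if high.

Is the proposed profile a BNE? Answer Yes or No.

Yes

A profile is a BNE iff every type of every player is best-responding given beliefs about the other side.
Bidder 1 plays bid 30: E[bid 30] = 0.6·(14) + 0.4·(12) = 13.2; E[bid 25] = 5. Best-responding. ✓
Bidder 2 (valuation low), facing bid 30: bid 25 gives -7, bid 30 gives -5. Proposed bid 30 is best. ✓
Bidder 2 (valuation high), facing bid 30: bid 25 gives 2, bid 30 gives -9. Proposed bid 25 is best. ✓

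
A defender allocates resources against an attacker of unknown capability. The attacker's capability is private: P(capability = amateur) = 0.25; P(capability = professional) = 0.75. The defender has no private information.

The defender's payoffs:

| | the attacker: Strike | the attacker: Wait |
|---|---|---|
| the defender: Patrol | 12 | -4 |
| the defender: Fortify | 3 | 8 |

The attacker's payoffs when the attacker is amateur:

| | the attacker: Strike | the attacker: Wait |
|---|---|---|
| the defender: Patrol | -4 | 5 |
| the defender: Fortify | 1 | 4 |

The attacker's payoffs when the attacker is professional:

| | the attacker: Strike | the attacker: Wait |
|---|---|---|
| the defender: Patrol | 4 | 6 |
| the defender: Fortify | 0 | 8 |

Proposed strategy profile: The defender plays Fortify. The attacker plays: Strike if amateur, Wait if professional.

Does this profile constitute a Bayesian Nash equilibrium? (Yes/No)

No

The defender plays Fortify: E[Fortify] = 0.25·(3) + 0.75·(8) = 6.75; E[Patrol] = 0. Best-responding. ✓
The attacker (capability amateur), facing Fortify: Strike gives 1, Wait gives 4. Proposed Strike is not best — profitable deviation exists. ✗
The attacker (capability professional), facing Fortify: Strike gives 0, Wait gives 8. Proposed Wait is best. ✓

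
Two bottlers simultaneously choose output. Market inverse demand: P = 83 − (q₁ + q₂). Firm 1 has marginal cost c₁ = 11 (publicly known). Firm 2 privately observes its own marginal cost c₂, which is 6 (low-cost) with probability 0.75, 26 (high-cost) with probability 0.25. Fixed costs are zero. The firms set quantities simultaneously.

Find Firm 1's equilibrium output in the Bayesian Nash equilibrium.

24

Type-c best response for Firm 2: q₂(c) = (83 − c)/2 − q₁/2.
Firm 1 maximizes expected profit; its first-order condition is 83 − 2q₁ − E[q₂] − 11 = 0.
Substituting E[q₂] and solving: E[c₂] = 11, so q₁ = (83 − 2·11 + 11)/3 = 24.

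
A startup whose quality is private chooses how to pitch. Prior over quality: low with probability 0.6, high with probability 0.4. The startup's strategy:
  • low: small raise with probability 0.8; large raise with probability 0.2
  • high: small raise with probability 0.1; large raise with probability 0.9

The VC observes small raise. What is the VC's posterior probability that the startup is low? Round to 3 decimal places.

Apply Bayes' rule using the sender's strategy as the likelihood.
P(small raise) = 0.6·0.8 + 0.4·0.1 = 0.52
P(low | small raise) = (0.6·0.8) / 0.52 = 0.48 / 0.52 = 0.923077

0.923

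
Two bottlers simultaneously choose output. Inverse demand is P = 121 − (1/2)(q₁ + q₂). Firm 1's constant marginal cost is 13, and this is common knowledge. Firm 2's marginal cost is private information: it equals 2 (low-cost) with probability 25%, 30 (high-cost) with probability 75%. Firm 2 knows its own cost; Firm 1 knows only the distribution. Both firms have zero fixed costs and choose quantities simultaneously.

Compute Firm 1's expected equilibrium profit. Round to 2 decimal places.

3094.22

Each type of Firm 2 best-responds to q₁; Firm 1 best-responds to the expected q₂ over Firm 2's types.
Firm 2 with cost c maximizes (121 − (1/2)(q₁+q₂) − c)·q₂, giving q₂(c) = (121 − c − (1/2)q₁).
E[c₂] = 0.25·2 + 0.75·30 = 23
Firm 1's FOC against E[q₂] yields q₁ = (121 − 2·13 + E[c₂])/(3/2) = (121 − 26 + 23)/(3/2) = 78.6667.
E[P] = 121 − (1/2)·(q₁ + E[q₂]) = 52.3333; Firm 1's expected profit = (E[P] − 13)·q₁ = (52.3333 − 13)·78.6667 = 3094.22.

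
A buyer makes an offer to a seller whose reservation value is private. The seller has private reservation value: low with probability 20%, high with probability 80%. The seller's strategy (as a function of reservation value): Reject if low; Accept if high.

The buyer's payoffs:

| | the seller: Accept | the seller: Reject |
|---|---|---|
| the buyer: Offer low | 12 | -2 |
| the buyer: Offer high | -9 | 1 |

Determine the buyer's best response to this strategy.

Offer low

E[Offer low] = 0.2·(-2) + 0.8·(12) = 9.2
E[Offer high] = 0.2·(1) + 0.8·(-9) = -7
Best response: Offer low (9.2 is the largest).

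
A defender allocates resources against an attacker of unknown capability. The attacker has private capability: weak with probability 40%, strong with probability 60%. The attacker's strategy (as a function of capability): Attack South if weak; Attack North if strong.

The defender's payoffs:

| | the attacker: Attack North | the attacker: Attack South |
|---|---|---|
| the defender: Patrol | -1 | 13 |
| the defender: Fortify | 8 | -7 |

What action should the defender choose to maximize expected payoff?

Compute the defender's expected payoff for each action, taking the expectation over the attacker's type.
E[Patrol] = 0.4·(13) + 0.6·(-1) = 4.6
E[Fortify] = 0.4·(-7) + 0.6·(8) = 2
Best response: Patrol (4.6 is the largest).

Patrol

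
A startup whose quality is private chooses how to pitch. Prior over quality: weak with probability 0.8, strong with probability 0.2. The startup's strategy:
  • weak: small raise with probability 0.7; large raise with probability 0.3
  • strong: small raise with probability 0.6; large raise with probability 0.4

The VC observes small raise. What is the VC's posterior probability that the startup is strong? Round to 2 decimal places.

Apply Bayes' rule using the sender's strategy as the likelihood.
P(small raise) = 0.8·0.7 + 0.2·0.6 = 0.68
P(strong | small raise) = (0.2·0.6) / 0.68 = 0.12 / 0.68 = 0.176471

0.18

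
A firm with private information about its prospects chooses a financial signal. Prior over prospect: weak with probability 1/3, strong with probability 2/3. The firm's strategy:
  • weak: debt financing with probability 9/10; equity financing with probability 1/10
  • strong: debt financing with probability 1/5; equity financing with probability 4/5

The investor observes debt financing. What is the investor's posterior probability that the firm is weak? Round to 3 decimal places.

P(debt financing) = (1/3)·(9/10) + (2/3)·(1/5) = 13/30
P(weak | debt financing) = ((1/3)·(9/10)) / (13/30) = (3/10) / (13/30) = 9/13

0.692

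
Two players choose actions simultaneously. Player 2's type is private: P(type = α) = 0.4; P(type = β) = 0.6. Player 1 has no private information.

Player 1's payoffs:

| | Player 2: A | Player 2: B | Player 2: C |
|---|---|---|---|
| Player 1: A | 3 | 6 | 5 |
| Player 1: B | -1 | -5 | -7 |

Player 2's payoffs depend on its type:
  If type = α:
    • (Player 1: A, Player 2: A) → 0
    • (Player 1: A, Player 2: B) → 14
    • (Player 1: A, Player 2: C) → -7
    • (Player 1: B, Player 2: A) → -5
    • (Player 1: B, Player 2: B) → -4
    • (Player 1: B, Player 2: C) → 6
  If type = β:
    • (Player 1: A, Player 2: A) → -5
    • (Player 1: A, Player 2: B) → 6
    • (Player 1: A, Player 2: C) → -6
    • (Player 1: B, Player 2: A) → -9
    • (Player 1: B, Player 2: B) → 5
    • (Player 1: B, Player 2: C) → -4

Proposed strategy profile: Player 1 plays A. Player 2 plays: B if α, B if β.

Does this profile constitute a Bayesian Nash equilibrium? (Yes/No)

Player 1 plays A: E[A] = 0.4·(6) + 0.6·(6) = 6; E[B] = -5. Best-responding. ✓
Player 2 (type α), facing A: A gives 0, B gives 14, C gives -7. Proposed B is best. ✓
Player 2 (type β), facing A: A gives -5, B gives 6, C gives -6. Proposed B is best. ✓

Yes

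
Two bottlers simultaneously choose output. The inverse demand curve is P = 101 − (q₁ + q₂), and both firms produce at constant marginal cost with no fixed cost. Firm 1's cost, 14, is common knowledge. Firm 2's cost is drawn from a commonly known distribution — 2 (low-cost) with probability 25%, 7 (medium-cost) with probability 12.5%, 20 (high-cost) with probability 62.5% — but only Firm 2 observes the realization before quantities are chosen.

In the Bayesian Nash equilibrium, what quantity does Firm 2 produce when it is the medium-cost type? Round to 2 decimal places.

Each type of Firm 2 best-responds to q₁; Firm 1 best-responds to the expected q₂ over Firm 2's types.
Firm 2 with cost c maximizes (101 − (q₁+q₂) − c)·q₂, giving q₂(c) = (101 − c − q₁)/2.
E[c₂] = 0.25·2 + 0.125·7 + 0.625·20 = 13.875
Firm 1's FOC against E[q₂] yields q₁ = (101 − 2·14 + E[c₂])/3 = (101 − 28 + 13.875)/3 = 28.9583.
q₂(medium-cost) = (101 − 7 − 28.9583)/2 = 32.5208.

32.52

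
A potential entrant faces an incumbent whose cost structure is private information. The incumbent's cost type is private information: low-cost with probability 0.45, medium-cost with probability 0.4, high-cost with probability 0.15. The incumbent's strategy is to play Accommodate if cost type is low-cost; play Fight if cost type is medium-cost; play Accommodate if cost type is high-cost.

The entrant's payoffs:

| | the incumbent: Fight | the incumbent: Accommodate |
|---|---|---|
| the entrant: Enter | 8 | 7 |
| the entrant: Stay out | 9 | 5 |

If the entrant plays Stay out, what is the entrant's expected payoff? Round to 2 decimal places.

6.60

E[Stay out] = 0.45·5 + 0.4·9 + 0.15·5 = 2.25 + 3.6 + 0.75 = 6.6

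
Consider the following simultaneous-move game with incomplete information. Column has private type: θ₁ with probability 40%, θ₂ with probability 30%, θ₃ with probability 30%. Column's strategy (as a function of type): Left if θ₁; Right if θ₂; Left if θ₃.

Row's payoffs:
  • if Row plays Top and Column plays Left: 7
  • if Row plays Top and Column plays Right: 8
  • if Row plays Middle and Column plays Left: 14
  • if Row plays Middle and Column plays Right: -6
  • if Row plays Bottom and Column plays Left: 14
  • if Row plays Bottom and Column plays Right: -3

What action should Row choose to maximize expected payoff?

Bottom

Compute Row's expected payoff for each action, taking the expectation over Column's type.
E[Top] = 0.4·(7) + 0.3·(8) + 0.3·(7) = 7.3
E[Middle] = 0.4·(14) + 0.3·(-6) + 0.3·(14) = 8
E[Bottom] = 0.4·(14) + 0.3·(-3) + 0.3·(14) = 8.9
Best response: Bottom (8.9 is the largest).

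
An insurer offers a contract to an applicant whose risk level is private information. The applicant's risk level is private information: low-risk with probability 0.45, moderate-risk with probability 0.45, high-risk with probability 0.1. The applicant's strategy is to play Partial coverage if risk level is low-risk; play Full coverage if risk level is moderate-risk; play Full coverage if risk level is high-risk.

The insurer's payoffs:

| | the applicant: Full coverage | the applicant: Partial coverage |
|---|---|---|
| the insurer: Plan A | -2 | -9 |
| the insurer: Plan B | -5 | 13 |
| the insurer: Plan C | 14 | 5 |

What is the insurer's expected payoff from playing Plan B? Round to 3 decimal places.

Take the expectation over the applicant's risk level, weighting each type's action by its prior probability.
E[Plan B] = 0.45·13 + 0.45·(-5) + 0.1·(-5) = 5.85 + (-2.25) + (-0.5) = 3.1

3.100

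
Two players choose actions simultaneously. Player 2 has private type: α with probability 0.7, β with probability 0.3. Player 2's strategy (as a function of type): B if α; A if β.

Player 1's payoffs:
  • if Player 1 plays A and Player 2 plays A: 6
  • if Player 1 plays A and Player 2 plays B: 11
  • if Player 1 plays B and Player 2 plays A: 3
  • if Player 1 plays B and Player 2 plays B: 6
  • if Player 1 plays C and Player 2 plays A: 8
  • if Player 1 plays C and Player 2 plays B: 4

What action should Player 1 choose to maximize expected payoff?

E[A] = 0.7·(11) + 0.3·(6) = 9.5
E[B] = 0.7·(6) + 0.3·(3) = 5.1
E[C] = 0.7·(4) + 0.3·(8) = 5.2
Best response: A (9.5 is the largest).

A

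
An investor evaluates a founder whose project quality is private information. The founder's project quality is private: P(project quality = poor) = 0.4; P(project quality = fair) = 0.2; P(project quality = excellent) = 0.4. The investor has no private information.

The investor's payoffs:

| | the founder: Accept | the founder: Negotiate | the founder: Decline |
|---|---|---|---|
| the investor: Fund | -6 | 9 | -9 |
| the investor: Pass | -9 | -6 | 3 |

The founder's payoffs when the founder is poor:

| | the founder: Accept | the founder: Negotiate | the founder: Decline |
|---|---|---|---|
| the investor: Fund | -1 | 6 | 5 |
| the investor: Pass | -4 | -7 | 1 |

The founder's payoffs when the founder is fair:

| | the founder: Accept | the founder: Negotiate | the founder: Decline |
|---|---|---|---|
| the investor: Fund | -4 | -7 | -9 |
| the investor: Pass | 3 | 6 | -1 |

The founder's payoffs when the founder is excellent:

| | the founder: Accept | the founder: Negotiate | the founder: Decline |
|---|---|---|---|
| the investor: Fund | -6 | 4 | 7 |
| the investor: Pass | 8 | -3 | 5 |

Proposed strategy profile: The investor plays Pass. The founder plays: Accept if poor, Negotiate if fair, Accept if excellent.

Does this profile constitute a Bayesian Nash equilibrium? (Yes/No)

The investor plays Pass: E[Pass] = 0.4·(-9) + 0.2·(-6) + 0.4·(-9) = -8.4; E[Fund] = -3. Not best-responding. ✗
The founder (project quality poor), facing Pass: Accept gives -4, Negotiate gives -7, Decline gives 1. Proposed Accept is not best — profitable deviation exists. ✗
The founder (project quality fair), facing Pass: Accept gives 3, Negotiate gives 6, Decline gives -1. Proposed Negotiate is best. ✓
The founder (project quality excellent), facing Pass: Accept gives 8, Negotiate gives -3, Decline gives 5. Proposed Accept is best. ✓

No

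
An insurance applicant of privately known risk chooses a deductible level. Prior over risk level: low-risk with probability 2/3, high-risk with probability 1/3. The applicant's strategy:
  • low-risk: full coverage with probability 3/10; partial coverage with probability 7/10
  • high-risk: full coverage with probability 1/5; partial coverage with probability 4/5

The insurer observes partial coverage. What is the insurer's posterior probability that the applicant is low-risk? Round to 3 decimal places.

0.636

P(partial coverage) = (2/3)·(7/10) + (1/3)·(4/5) = 11/15
P(low-risk | partial coverage) = ((2/3)·(7/10)) / (11/15) = (7/15) / (11/15) = 7/11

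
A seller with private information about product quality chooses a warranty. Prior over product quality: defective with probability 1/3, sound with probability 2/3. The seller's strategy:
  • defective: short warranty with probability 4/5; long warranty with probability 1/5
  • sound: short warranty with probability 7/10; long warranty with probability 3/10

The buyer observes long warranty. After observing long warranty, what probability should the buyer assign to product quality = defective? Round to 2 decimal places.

P(long warranty) = (1/3)·(1/5) + (2/3)·(3/10) = 4/15
P(defective | long warranty) = ((1/3)·(1/5)) / (4/15) = (1/15) / (4/15) = 1/4

0.25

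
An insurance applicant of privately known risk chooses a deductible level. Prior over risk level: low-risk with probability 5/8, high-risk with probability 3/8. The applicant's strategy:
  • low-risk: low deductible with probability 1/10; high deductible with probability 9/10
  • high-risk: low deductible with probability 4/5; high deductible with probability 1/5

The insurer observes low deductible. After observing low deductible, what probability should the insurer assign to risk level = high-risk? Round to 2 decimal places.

P(low deductible) = (5/8)·(1/10) + (3/8)·(4/5) = 29/80
P(high-risk | low deductible) = ((3/8)·(4/5)) / (29/80) = (3/10) / (29/80) = 24/29

0.83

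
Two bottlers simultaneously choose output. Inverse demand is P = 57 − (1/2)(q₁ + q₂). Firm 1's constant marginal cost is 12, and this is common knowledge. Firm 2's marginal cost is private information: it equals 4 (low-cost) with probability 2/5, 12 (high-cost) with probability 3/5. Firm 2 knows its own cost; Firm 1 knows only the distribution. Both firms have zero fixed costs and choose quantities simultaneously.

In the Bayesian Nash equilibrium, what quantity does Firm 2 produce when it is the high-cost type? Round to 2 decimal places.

Type-c best response for Firm 2: q₂(c) = (57 − c) − q₁/2.
Firm 1 maximizes expected profit; its first-order condition is 57 − q₁ − (1/2)E[q₂] − 12 = 0.
Substituting E[q₂] and solving: E[c₂] = 8.8, so q₁ = (57 − 2·12 + 8.8)/(3/2) = 27.8667.
q₂(high-cost) = (57 − 12 − (1/2)·27.8667) = 31.0667.

31.07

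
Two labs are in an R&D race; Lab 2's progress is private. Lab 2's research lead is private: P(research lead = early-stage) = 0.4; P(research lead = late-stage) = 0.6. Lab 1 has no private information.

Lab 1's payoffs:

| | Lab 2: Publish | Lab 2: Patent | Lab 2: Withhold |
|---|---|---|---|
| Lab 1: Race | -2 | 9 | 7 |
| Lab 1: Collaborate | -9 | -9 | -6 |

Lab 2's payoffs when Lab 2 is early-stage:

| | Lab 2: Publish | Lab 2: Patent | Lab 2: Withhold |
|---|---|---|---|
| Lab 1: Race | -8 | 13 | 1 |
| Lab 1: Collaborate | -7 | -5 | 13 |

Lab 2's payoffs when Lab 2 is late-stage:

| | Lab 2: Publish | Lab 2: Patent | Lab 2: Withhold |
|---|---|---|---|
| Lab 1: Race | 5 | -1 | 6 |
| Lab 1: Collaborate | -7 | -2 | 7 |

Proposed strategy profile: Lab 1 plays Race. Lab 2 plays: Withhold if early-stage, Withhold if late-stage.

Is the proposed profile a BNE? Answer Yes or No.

A profile is a BNE iff every type of every player is best-responding given beliefs about the other side.
Lab 1 plays Race: E[Race] = 0.4·(7) + 0.6·(7) = 7; E[Collaborate] = -6. Best-responding. ✓
Lab 2 (research lead early-stage), facing Race: Publish gives -8, Patent gives 13, Withhold gives 1. Proposed Withhold is not best — profitable deviation exists. ✗
Lab 2 (research lead late-stage), facing Race: Publish gives 5, Patent gives -1, Withhold gives 6. Proposed Withhold is best. ✓

No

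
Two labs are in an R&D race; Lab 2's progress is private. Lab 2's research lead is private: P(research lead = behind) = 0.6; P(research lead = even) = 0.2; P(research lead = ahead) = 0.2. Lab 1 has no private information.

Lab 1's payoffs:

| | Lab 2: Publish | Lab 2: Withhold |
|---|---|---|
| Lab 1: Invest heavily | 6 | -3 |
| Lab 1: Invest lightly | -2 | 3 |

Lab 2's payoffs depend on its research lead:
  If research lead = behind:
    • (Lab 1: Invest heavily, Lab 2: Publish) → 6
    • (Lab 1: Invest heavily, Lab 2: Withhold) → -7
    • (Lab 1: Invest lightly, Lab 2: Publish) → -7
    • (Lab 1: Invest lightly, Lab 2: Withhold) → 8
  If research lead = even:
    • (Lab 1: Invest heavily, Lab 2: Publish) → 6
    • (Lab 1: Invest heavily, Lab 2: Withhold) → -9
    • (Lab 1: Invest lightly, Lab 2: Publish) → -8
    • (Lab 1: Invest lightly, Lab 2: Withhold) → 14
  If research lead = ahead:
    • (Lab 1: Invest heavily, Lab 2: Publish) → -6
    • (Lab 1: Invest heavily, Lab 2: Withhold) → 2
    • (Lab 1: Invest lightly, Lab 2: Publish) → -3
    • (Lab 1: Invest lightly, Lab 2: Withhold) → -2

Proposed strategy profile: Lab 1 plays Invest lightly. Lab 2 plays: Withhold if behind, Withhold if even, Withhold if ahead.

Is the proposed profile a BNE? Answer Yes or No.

Lab 1 plays Invest lightly: E[Invest lightly] = 0.6·(3) + 0.2·(3) + 0.2·(3) = 3; E[Invest heavily] = -3. Best-responding. ✓
Lab 2 (research lead behind), facing Invest lightly: Publish gives -7, Withhold gives 8. Proposed Withhold is best. ✓
Lab 2 (research lead even), facing Invest lightly: Publish gives -8, Withhold gives 14. Proposed Withhold is best. ✓
Lab 2 (research lead ahead), facing Invest lightly: Publish gives -3, Withhold gives -2. Proposed Withhold is best. ✓

Yes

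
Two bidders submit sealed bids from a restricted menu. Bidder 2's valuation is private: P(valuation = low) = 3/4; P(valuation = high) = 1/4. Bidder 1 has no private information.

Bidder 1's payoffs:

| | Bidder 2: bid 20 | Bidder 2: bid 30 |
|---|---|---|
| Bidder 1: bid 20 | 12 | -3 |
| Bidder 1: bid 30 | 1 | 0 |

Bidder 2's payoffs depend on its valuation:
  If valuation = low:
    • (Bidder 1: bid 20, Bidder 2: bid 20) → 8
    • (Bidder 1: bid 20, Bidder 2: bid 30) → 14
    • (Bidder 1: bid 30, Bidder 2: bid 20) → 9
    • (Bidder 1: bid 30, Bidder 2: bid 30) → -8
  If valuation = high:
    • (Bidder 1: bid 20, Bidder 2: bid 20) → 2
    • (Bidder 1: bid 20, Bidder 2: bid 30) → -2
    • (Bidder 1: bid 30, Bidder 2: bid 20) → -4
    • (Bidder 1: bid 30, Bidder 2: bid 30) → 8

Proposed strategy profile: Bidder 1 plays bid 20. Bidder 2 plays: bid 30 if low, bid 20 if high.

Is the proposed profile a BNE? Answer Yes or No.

Bidder 1 plays bid 20: E[bid 20] = 3/4·(-3) + 1/4·(12) = 3/4; E[bid 30] = 1/4. Best-responding. ✓
Bidder 2 (valuation low), facing bid 20: bid 20 gives 8, bid 30 gives 14. Proposed bid 30 is best. ✓
Bidder 2 (valuation high), facing bid 20: bid 20 gives 2, bid 30 gives -2. Proposed bid 20 is best. ✓

Yes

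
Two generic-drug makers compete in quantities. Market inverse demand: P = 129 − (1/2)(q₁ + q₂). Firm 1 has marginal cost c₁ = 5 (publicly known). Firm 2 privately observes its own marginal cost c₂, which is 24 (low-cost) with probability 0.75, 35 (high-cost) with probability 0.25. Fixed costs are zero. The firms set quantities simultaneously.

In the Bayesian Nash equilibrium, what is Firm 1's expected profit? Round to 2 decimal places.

Each type of Firm 2 best-responds to q₁; Firm 1 best-responds to the expected q₂ over Firm 2's types.
Firm 2 with cost c maximizes (129 − (1/2)(q₁+q₂) − c)·q₂, giving q₂(c) = (129 − c − (1/2)q₁).
E[c₂] = 0.75·24 + 0.25·35 = 26.75
Firm 1's FOC against E[q₂] yields q₁ = (129 − 2·5 + E[c₂])/(3/2) = (129 − 10 + 26.75)/(3/2) = 97.1667.
E[P] = 129 − (1/2)·(q₁ + E[q₂]) = 53.5833; Firm 1's expected profit = (E[P] − 5)·q₁ = (53.5833 − 5)·97.1667 = 4720.68.

4720.68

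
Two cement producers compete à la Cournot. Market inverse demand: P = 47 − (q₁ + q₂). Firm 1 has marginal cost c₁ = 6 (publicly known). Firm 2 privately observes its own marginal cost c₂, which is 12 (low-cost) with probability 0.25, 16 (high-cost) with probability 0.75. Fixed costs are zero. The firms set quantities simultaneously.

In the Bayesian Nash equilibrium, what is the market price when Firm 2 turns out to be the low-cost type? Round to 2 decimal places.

21.17

Firm 2 with cost c maximizes (47 − (q₁+q₂) − c)·q₂, giving q₂(c) = (47 − c − q₁)/2.
E[c₂] = 0.25·12 + 0.75·16 = 15
Firm 1's FOC against E[q₂] yields q₁ = (47 − 2·6 + E[c₂])/3 = (47 − 12 + 15)/3 = 16.6667.
q₂(low-cost) = 9.16667, so P = 47 − (16.6667 + 9.16667) = 21.1667.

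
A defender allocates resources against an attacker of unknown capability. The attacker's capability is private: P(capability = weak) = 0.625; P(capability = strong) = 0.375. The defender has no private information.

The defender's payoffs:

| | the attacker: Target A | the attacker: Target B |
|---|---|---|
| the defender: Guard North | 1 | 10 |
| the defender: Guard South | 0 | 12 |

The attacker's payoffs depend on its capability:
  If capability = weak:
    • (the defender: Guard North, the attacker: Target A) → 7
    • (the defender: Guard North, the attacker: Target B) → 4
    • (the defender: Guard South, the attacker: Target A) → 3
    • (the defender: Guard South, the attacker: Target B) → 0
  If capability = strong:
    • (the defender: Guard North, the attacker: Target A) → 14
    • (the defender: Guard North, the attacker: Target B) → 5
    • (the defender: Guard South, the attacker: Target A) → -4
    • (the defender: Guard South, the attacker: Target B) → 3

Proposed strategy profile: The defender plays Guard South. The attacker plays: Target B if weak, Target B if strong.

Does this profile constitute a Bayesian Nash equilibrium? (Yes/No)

The defender plays Guard South: E[Guard South] = 0.625·(12) + 0.375·(12) = 12; E[Guard North] = 10. Best-responding. ✓
The attacker (capability weak), facing Guard South: Target A gives 3, Target B gives 0. Proposed Target B is not best — profitable deviation exists. ✗
The attacker (capability strong), facing Guard South: Target A gives -4, Target B gives 3. Proposed Target B is best. ✓

No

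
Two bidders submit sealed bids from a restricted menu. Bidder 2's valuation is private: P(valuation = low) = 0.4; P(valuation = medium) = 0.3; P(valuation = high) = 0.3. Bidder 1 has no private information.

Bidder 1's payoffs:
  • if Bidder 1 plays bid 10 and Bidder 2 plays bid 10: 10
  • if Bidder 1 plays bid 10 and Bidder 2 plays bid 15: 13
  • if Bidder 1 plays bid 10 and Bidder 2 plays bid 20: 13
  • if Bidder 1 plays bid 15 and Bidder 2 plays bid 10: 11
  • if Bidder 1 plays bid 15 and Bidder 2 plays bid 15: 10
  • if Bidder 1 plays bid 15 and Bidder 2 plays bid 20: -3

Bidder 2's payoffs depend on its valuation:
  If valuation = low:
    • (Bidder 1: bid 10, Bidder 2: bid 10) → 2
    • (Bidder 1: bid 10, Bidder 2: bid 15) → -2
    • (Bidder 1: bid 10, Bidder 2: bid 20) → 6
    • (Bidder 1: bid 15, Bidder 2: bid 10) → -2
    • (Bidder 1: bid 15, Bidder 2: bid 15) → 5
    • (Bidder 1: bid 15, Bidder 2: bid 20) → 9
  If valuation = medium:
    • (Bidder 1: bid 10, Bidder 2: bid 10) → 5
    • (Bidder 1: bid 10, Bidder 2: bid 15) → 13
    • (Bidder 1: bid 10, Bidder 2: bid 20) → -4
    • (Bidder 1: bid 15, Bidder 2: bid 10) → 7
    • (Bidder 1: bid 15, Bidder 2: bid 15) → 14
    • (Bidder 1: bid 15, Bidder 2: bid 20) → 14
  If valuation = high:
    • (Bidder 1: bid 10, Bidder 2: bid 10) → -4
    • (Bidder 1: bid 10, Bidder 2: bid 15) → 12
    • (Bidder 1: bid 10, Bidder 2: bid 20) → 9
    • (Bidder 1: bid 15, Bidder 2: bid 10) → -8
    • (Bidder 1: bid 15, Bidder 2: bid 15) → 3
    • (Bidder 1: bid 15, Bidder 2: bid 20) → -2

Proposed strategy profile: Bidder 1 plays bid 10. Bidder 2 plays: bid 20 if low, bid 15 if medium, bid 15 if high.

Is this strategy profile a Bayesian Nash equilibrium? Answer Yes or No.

A profile is a BNE iff every type of every player is best-responding given beliefs about the other side.
Bidder 1 plays bid 10: E[bid 10] = 0.4·(13) + 0.3·(13) + 0.3·(13) = 13; E[bid 15] = 4.8. Best-responding. ✓
Bidder 2 (valuation low), facing bid 10: bid 10 gives 2, bid 15 gives -2, bid 20 gives 6. Proposed bid 20 is best. ✓
Bidder 2 (valuation medium), facing bid 10: bid 10 gives 5, bid 15 gives 13, bid 20 gives -4. Proposed bid 15 is best. ✓
Bidder 2 (valuation high), facing bid 10: bid 10 gives -4, bid 15 gives 12, bid 20 gives 9. Proposed bid 15 is best. ✓

Yes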